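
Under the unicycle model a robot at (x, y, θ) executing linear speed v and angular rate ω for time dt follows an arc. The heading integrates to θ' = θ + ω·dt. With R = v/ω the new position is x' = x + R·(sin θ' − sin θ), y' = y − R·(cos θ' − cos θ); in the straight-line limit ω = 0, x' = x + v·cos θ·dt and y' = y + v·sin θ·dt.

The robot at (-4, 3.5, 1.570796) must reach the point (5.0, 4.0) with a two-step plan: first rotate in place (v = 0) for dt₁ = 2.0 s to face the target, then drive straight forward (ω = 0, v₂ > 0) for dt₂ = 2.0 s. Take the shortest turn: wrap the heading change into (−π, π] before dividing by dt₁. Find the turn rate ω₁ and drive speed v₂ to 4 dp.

heading to target = atan2(4−3.5, 5−-4) = 0.0555
Δθ = wrap(0.0555 − 1.5708) = -1.5153; ω₁ = Δθ/dt₁ = -0.7576
distance = √((5−-4)² + (4−3.5)²) = 9.0139; v₂ = distance/dt₂ = 4.5069

ω₁ = -0.7576, v₂ = 4.5069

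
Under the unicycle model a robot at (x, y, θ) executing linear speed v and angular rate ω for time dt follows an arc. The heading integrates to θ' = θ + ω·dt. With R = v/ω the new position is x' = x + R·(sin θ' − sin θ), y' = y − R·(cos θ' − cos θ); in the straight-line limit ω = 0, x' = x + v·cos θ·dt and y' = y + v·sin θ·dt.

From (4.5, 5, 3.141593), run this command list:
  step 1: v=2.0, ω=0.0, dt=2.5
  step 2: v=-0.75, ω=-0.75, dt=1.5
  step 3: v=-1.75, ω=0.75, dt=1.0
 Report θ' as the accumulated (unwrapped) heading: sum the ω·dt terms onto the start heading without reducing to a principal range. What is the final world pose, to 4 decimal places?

step 1: θ'=3.1416 (straight) → pose (-0.5000, 5.0000, 3.1416)
step 2: θ'=2.0166 (R=1.0000) → pose (0.4023, 4.4312, 2.0166)
step 3: θ'=2.7666 (R=-2.3333) → pose (1.6529, 3.2661, 2.7666)

(1.6529, 3.2661, 2.7666)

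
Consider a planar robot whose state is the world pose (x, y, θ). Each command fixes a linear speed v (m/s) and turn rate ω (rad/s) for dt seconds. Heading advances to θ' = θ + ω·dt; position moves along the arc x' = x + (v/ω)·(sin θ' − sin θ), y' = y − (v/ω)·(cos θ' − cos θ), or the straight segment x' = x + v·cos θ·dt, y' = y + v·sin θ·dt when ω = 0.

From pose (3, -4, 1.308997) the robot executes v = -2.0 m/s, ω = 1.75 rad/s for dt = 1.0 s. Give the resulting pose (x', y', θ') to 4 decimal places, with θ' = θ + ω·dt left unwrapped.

θ' = 1.3090 + 1.75·1.0 = 3.0590
R = v/ω = -2.0/1.75 = -1.1429
x' = 3 + -1.1429·(sin 3.0590 − sin 1.3090) = 4.0096
y' = -4 − -1.1429·(cos 3.0590 − cos 1.3090) = -5.4348

(4.0096, -5.4348, 3.0590)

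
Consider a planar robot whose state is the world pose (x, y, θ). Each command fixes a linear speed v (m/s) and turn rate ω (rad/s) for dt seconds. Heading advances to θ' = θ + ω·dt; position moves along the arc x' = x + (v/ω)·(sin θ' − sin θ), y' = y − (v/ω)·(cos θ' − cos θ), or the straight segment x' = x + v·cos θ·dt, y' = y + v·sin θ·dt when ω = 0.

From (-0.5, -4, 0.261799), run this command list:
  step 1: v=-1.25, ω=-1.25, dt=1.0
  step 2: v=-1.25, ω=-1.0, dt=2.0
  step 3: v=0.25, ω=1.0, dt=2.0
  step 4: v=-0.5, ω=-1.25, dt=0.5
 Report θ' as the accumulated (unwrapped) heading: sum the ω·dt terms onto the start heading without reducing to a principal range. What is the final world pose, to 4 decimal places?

(-0.9772, -1.8088, -1.6132)

step 1: θ'=-0.9882 (R=1.0000) → pose (-1.5939, -3.5843, -0.9882)
step 2: θ'=-2.9882 (R=1.2500) → pose (-0.7410, -1.6612, -2.9882)
step 3: θ'=-0.9882 (R=0.2500) → pose (-0.9116, -2.0458, -0.9882)
step 4: θ'=-1.6132 (R=0.4000) → pose (-0.9772, -1.8088, -1.6132)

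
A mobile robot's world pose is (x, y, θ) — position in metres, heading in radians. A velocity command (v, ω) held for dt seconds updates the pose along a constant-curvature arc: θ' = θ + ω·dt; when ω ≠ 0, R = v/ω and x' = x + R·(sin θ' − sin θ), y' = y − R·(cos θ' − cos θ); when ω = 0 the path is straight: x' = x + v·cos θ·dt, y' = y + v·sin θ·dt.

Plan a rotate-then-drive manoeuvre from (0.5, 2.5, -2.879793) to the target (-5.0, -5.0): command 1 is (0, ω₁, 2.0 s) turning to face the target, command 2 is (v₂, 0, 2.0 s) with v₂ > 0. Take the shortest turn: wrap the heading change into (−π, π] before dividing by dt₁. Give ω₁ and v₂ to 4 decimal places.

ω₁ = 0.3381, v₂ = 4.6503

heading to target = atan2(-5−2.5, -5−0.5) = -2.2035
Δθ = wrap(-2.2035 − -2.8798) = 0.6762; ω₁ = Δθ/dt₁ = 0.3381
distance = √((-5−0.5)² + (-5−2.5)²) = 9.3005; v₂ = distance/dt₂ = 4.6503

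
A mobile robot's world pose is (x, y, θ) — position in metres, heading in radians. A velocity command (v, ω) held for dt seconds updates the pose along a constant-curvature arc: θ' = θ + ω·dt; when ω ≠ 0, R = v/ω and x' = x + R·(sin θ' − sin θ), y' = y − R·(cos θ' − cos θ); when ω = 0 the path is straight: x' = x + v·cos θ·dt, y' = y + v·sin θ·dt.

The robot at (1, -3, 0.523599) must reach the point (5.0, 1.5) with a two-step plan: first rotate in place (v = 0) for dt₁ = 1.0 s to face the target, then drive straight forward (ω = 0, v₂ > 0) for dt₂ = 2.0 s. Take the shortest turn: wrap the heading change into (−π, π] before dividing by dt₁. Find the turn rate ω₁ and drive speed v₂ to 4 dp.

heading to target = atan2(1.5−-3, 5−1) = 0.8442
Δθ = wrap(0.8442 − 0.5236) = 0.3206; ω₁ = Δθ/dt₁ = 0.3206
distance = √((5−1)² + (1.5−-3)²) = 6.0208; v₂ = distance/dt₂ = 3.0104

ω₁ = 0.3206, v₂ = 3.0104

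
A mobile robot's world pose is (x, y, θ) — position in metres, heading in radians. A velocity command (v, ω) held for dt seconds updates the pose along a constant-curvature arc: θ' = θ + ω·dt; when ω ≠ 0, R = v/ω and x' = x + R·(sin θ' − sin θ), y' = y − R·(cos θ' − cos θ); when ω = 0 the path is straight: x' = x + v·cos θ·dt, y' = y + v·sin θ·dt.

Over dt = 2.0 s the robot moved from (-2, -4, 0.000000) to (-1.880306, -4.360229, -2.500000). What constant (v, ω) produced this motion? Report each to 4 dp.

Δθ = -2.500000 − 0.000000 = -2.500000
ω = Δθ/dt = -2.500000/2.0 = -1.2500
R = −Δy/(cos θ' − cos θ) = -0.2000
v = R·ω = -0.2000·-1.2500 = 0.2500

v = 0.2500, ω = -1.2500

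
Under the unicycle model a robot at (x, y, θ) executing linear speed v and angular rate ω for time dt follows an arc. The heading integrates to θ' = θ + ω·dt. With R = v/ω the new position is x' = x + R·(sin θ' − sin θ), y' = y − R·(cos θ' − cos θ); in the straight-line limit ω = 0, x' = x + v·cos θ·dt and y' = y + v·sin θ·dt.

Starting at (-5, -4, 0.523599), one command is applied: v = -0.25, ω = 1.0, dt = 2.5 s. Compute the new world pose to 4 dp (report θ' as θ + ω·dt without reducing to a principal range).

θ' = 0.5236 + 1.0·2.5 = 3.0236
R = v/ω = -0.25/1.0 = -0.2500
x' = -5 + -0.2500·(sin 3.0236 − sin 0.5236) = -4.9044
y' = -4 − -0.2500·(cos 3.0236 − cos 0.5236) = -4.4648

(-4.9044, -4.4648, 3.0236)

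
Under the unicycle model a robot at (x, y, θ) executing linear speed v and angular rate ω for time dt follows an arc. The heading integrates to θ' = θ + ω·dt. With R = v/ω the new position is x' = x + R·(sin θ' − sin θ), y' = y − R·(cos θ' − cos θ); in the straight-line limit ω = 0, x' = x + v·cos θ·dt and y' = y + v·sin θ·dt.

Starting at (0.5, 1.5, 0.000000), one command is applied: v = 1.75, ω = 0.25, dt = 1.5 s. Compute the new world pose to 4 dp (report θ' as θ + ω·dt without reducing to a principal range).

(3.0639, 1.9864, 0.3750)

θ' = 0.0000 + 0.25·1.5 = 0.3750
R = v/ω = 1.75/0.25 = 7.0000
x' = 0.5 + 7.0000·(sin 0.3750 − sin 0.0000) = 3.0639
y' = 1.5 − 7.0000·(cos 0.3750 − cos 0.0000) = 1.9864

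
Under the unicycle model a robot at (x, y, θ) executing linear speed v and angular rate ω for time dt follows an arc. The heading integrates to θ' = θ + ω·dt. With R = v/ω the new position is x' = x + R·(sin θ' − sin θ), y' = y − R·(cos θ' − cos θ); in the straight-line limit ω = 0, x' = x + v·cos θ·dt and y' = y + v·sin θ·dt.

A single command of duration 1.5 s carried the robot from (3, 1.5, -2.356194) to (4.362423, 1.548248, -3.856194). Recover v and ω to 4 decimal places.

v = -1.0000, ω = -1.0000

Δθ = -3.856194 − -2.356194 = -1.500000
ω = Δθ/dt = -1.500000/1.5 = -1.0000
R = Δx/(sin θ' − sin θ) = 1.0000
v = R·ω = 1.0000·-1.0000 = -1.0000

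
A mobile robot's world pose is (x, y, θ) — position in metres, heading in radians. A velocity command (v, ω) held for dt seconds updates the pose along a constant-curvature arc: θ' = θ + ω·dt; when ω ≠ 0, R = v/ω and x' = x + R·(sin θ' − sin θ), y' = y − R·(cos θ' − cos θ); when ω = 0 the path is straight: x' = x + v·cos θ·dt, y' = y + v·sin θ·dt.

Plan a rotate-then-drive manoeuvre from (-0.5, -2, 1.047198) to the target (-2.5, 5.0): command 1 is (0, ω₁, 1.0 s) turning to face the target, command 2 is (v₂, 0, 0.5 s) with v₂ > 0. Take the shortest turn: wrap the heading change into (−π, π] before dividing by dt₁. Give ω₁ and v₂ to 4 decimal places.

heading to target = atan2(5−-2, -2.5−-0.5) = 1.8491
Δθ = wrap(1.8491 − 1.0472) = 0.8019; ω₁ = Δθ/dt₁ = 0.8019
distance = √((-2.5−-0.5)² + (5−-2)²) = 7.2801; v₂ = distance/dt₂ = 14.5602

ω₁ = 0.8019, v₂ = 14.5602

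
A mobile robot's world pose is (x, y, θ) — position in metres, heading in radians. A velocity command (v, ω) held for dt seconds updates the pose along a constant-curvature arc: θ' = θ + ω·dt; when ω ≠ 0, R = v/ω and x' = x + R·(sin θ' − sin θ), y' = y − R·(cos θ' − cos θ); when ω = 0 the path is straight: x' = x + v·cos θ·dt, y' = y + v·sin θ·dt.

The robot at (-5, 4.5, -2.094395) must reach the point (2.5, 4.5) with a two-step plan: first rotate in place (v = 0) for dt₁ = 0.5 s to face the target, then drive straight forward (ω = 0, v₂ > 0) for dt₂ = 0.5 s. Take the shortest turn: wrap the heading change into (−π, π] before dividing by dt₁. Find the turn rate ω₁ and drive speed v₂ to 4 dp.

heading to target = atan2(4.5−4.5, 2.5−-5) = 0.0000
Δθ = wrap(0.0000 − -2.0944) = 2.0944; ω₁ = Δθ/dt₁ = 4.1888
distance = √((2.5−-5)² + (4.5−4.5)²) = 7.5000; v₂ = distance/dt₂ = 15.0000

ω₁ = 4.1888, v₂ = 15.0000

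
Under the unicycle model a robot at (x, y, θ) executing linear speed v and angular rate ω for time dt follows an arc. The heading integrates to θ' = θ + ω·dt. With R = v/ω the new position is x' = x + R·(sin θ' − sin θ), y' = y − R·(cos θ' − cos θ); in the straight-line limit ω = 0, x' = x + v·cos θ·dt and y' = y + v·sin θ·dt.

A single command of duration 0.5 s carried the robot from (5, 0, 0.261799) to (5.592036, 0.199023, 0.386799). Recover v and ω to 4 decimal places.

Δθ = 0.386799 − 0.261799 = 0.125000
ω = Δθ/dt = 0.125000/0.5 = 0.2500
R = Δx/(sin θ' − sin θ) = 5.0000
v = R·ω = 5.0000·0.2500 = 1.2500

v = 1.2500, ω = 0.2500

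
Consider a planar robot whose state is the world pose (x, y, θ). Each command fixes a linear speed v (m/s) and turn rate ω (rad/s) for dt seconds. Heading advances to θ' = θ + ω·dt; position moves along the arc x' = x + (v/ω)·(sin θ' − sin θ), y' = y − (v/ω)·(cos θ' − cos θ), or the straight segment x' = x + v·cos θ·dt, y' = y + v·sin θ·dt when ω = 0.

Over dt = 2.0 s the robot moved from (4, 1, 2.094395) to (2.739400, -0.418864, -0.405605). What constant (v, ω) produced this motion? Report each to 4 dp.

Δθ = -0.405605 − 2.094395 = -2.500000
ω = Δθ/dt = -2.500000/2.0 = -1.2500
R = −Δy/(cos θ' − cos θ) = 1.0000
v = R·ω = 1.0000·-1.2500 = -1.2500

v = -1.2500, ω = -1.2500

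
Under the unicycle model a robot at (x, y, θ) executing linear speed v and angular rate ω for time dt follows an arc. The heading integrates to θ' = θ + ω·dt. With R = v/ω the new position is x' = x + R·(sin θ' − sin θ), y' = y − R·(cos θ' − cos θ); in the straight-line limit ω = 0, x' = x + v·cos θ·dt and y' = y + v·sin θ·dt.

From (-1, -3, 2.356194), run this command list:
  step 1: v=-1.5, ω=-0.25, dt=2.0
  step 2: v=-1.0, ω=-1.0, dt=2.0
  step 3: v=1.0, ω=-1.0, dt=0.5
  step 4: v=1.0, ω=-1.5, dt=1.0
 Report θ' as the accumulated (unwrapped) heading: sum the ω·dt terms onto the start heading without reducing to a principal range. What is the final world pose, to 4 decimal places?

(0.0287, -7.9091, -2.1438)

step 1: θ'=1.8562 (R=6.0000) → pose (0.5147, -5.5534, 1.8562)
step 2: θ'=-0.1438 (R=1.0000) → pose (-0.5882, -6.8246, -0.1438)
step 3: θ'=-0.6438 (R=-1.0000) → pose (-0.1313, -7.0145, -0.6438)
step 4: θ'=-2.1438 (R=-0.6667) → pose (0.0287, -7.9091, -2.1438)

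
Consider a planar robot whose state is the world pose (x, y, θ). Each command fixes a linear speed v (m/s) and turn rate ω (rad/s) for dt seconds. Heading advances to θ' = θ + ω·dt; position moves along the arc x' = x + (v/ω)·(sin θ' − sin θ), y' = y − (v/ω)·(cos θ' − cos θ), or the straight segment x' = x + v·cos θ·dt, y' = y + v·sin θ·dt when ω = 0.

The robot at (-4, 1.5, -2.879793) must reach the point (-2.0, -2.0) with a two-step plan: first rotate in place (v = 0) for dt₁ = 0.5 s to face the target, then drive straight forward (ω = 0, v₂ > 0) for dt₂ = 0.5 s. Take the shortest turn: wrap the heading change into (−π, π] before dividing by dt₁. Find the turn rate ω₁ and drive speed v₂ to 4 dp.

heading to target = atan2(-2−1.5, -2−-4) = -1.0517
Δθ = wrap(-1.0517 − -2.8798) = 1.8281; ω₁ = Δθ/dt₁ = 3.6563
distance = √((-2−-4)² + (-2−1.5)²) = 4.0311; v₂ = distance/dt₂ = 8.0623

ω₁ = 3.6563, v₂ = 8.0623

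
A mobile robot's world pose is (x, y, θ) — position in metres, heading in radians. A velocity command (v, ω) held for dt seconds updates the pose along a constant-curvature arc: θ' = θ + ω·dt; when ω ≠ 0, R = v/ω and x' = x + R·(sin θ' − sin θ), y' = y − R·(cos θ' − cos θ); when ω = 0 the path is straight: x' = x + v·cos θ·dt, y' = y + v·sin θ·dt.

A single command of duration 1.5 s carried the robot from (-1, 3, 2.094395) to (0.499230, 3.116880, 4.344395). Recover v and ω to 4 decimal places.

v = -1.2500, ω = 1.5000

Δθ = 4.344395 − 2.094395 = 2.250000
ω = Δθ/dt = 2.250000/1.5 = 1.5000
R = Δx/(sin θ' − sin θ) = -0.8333
v = R·ω = -0.8333·1.5000 = -1.2500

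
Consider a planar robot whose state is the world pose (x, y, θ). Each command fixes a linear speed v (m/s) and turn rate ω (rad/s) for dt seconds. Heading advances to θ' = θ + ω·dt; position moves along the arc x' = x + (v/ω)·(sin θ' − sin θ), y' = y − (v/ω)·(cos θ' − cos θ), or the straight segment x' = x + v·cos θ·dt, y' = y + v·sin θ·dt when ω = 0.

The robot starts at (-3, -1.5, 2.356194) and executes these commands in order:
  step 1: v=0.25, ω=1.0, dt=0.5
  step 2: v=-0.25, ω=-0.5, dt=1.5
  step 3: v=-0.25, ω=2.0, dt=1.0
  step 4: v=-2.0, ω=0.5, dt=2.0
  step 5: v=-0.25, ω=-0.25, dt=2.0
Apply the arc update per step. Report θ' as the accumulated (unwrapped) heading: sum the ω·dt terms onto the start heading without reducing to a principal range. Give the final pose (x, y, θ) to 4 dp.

step 1: θ'=2.8562 (R=0.2500) → pose (-3.1064, -1.4369, 2.8562)
step 2: θ'=2.1062 (R=0.5000) → pose (-2.8171, -1.6616, 2.1062)
step 3: θ'=4.1062 (R=-0.1250) → pose (-2.6069, -1.6690, 4.1062)
step 4: θ'=5.1062 (R=-4.0000) → pose (-2.2004, 2.1448, 5.1062)
step 5: θ'=4.6062 (R=1.0000) → pose (-2.2713, 2.6345, 4.6062)

(-2.2713, 2.6345, 4.6062)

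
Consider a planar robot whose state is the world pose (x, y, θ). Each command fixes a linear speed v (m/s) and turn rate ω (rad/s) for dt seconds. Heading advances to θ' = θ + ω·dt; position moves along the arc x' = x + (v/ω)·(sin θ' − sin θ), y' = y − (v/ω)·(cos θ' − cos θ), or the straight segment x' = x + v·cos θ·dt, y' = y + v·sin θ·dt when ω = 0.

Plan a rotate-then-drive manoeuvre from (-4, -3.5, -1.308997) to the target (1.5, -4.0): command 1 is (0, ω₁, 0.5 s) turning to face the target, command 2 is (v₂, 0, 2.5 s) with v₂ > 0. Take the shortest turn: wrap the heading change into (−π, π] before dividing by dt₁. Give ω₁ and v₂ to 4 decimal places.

ω₁ = 2.4367, v₂ = 2.2091

heading to target = atan2(-4−-3.5, 1.5−-4) = -0.0907
Δθ = wrap(-0.0907 − -1.3090) = 1.2183; ω₁ = Δθ/dt₁ = 2.4367
distance = √((1.5−-4)² + (-4−-3.5)²) = 5.5227; v₂ = distance/dt₂ = 2.2091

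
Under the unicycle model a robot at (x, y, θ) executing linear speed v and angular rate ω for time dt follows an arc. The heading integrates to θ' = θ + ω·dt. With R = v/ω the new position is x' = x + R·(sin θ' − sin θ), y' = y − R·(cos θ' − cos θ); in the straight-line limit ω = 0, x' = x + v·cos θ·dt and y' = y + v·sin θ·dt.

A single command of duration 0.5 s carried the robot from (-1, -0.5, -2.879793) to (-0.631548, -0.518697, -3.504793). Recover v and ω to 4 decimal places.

v = -0.7500, ω = -1.2500

Δθ = -3.504793 − -2.879793 = -0.625000
ω = Δθ/dt = -0.625000/0.5 = -1.2500
R = Δx/(sin θ' − sin θ) = 0.6000
v = R·ω = 0.6000·-1.2500 = -0.7500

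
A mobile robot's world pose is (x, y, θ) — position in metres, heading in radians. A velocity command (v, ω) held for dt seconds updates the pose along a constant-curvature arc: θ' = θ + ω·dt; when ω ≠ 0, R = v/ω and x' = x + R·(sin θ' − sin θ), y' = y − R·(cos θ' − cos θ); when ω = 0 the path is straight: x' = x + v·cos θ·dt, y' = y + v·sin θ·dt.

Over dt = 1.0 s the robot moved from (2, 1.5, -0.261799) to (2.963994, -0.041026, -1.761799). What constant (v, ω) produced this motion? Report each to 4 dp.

v = 2.0000, ω = -1.5000

Δθ = -1.761799 − -0.261799 = -1.500000
ω = Δθ/dt = -1.500000/1.0 = -1.5000
R = −Δy/(cos θ' − cos θ) = -1.3333
v = R·ω = -1.3333·-1.5000 = 2.0000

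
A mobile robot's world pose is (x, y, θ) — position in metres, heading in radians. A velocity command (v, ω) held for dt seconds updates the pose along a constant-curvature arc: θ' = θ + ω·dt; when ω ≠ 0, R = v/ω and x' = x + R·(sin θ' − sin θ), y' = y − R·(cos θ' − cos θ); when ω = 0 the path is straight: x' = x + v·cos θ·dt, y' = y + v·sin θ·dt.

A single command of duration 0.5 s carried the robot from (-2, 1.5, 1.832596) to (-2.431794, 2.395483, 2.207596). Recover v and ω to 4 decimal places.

Δθ = 2.207596 − 1.832596 = 0.375000
ω = Δθ/dt = 0.375000/0.5 = 0.7500
R = −Δy/(cos θ' − cos θ) = 2.6667
v = R·ω = 2.6667·0.7500 = 2.0000

v = 2.0000, ω = 0.7500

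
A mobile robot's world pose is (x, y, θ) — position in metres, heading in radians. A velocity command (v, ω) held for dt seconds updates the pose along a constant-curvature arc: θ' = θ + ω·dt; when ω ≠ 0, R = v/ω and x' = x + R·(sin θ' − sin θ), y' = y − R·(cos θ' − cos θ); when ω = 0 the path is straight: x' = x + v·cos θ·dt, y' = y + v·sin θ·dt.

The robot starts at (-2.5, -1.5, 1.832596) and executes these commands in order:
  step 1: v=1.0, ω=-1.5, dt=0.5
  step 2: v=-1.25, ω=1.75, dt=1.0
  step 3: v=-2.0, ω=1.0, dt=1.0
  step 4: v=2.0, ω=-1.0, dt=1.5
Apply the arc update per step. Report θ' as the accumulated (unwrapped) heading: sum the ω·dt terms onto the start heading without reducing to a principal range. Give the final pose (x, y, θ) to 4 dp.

(-2.8702, -1.5054, 2.3326)

step 1: θ'=1.0826 (R=-0.6667) → pose (-2.4448, -1.0148, 1.0826)
step 2: θ'=2.8326 (R=-0.7143) → pose (-2.0312, -2.0302, 2.8326)
step 3: θ'=3.8326 (R=-2.0000) → pose (-0.1484, -1.6662, 3.8326)
step 4: θ'=2.3326 (R=-2.0000) → pose (-2.8702, -1.5054, 2.3326)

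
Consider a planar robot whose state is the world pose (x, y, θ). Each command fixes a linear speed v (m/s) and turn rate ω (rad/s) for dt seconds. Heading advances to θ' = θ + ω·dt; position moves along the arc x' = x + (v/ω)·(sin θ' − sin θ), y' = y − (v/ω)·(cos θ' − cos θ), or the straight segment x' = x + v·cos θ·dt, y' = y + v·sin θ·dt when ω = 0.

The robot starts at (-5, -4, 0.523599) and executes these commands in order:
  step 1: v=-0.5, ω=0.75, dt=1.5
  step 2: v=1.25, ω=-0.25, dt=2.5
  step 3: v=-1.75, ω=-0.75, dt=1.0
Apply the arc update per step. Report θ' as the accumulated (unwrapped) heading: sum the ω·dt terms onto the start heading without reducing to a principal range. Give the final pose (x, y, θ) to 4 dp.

step 1: θ'=1.6486 (R=-0.6667) → pose (-5.3313, -4.6292, 1.6486)
step 2: θ'=1.0236 (R=-5.0000) → pose (-4.6164, -1.6391, 1.0236)
step 3: θ'=0.2736 (R=2.3333) → pose (-5.9785, -2.6716, 0.2736)

(-5.9785, -2.6716, 0.2736)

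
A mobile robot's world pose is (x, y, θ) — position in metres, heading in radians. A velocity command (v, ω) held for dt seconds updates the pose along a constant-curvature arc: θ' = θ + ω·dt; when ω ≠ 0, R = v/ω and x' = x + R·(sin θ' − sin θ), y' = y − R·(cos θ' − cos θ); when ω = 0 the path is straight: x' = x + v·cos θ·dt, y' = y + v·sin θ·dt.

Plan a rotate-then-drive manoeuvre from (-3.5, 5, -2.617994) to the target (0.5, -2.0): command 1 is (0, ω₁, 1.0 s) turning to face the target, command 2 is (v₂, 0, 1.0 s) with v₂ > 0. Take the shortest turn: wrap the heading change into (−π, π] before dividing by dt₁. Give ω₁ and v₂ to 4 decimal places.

heading to target = atan2(-2−5, 0.5−-3.5) = -1.0517
Δθ = wrap(-1.0517 − -2.6180) = 1.5663; ω₁ = Δθ/dt₁ = 1.5663
distance = √((0.5−-3.5)² + (-2−5)²) = 8.0623; v₂ = distance/dt₂ = 8.0623

ω₁ = 1.5663, v₂ = 8.0623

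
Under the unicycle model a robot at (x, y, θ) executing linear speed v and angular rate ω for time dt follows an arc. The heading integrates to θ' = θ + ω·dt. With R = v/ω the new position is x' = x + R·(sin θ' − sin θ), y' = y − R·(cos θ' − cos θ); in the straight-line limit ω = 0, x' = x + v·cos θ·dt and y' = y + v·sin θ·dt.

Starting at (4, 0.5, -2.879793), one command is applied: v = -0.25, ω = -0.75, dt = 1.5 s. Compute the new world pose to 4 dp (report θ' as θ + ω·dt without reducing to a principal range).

θ' = -2.8798 + -0.75·1.5 = -4.0048
R = v/ω = -0.25/-0.75 = 0.3333
x' = 4 + 0.3333·(sin -4.0048 − sin -2.8798) = 4.3396
y' = 0.5 − 0.3333·(cos -4.0048 − cos -2.8798) = 0.3947

(4.3396, 0.3947, -4.0048)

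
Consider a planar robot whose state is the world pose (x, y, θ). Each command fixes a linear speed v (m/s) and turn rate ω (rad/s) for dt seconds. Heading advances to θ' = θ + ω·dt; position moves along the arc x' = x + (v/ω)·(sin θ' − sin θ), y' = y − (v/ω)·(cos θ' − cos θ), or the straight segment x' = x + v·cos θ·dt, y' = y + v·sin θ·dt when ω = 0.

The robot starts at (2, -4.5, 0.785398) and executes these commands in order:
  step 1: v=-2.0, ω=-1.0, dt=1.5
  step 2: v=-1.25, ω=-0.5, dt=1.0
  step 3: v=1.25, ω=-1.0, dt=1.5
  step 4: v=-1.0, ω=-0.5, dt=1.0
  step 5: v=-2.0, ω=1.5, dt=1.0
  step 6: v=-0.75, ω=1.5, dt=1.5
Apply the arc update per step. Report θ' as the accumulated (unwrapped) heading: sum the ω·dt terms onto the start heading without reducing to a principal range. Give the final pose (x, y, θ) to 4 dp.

step 1: θ'=-0.7146 (R=2.0000) → pose (-0.7248, -4.5965, -0.7146)
step 2: θ'=-1.2146 (R=2.5000) → pose (-1.4296, -3.5799, -1.2146)
step 3: θ'=-2.7146 (R=-1.2500) → pose (-2.0835, -5.1535, -2.7146)
step 4: θ'=-3.2146 (R=2.0000) → pose (-1.1093, -4.9793, -3.2146)
step 5: θ'=-1.7146 (R=-1.3333) → pose (0.3075, -3.8406, -1.7146)
step 6: θ'=0.5354 (R=-0.5000) → pose (-0.4424, -3.3389, 0.5354)

(-0.4424, -3.3389, 0.5354)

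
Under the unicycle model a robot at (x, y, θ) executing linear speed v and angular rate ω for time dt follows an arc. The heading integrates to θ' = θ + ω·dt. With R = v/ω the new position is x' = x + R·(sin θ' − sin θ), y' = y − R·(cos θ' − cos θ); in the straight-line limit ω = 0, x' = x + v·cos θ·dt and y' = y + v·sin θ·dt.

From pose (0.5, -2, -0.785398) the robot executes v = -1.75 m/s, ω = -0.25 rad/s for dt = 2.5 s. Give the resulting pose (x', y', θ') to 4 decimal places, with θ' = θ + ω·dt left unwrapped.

θ' = -0.7854 + -0.25·2.5 = -1.4104
R = v/ω = -1.75/-0.25 = 7.0000
x' = 0.5 + 7.0000·(sin -1.4104 − sin -0.7854) = -1.4604
y' = -2 − 7.0000·(cos -1.4104 − cos -0.7854) = 1.8318

(-1.4604, 1.8318, -1.4104)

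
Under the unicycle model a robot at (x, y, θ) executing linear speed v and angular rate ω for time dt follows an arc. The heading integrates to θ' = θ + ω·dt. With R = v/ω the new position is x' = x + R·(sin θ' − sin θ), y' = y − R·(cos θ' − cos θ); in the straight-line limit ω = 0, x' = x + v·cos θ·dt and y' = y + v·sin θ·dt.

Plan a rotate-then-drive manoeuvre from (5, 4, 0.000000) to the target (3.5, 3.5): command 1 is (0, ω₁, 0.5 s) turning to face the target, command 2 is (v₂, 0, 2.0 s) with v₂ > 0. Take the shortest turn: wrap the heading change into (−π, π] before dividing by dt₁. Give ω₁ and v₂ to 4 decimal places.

heading to target = atan2(3.5−4, 3.5−5) = -2.8198
Δθ = wrap(-2.8198 − 0.0000) = -2.8198; ω₁ = Δθ/dt₁ = -5.6397
distance = √((3.5−5)² + (3.5−4)²) = 1.5811; v₂ = distance/dt₂ = 0.7906

ω₁ = -5.6397, v₂ = 0.7906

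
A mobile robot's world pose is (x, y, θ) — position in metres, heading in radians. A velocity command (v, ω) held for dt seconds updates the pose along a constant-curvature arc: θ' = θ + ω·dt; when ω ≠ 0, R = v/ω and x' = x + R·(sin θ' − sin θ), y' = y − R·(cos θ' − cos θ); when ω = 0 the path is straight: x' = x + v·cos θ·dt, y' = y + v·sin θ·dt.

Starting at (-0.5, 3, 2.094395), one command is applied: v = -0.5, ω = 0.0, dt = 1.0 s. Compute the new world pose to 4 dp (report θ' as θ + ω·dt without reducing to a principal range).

θ' = 2.0944 + 0.0·1.0 = 2.0944
ω = 0 → straight: x' = -0.5 + -0.5·cos(2.0944)·1.0 = -0.2500
y' = 3 + -0.5·sin(2.0944)·1.0 = 2.5670

(-0.2500, 2.5670, 2.0944)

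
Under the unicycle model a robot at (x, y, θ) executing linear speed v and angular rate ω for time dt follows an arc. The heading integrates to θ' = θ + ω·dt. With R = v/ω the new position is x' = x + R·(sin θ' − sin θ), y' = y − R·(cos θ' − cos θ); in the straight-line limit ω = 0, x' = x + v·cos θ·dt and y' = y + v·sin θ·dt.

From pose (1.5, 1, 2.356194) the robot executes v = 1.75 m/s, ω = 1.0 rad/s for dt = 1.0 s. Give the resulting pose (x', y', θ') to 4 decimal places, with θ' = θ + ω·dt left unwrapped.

(-0.1101, 1.4724, 3.3562)

θ' = 2.3562 + 1.0·1.0 = 3.3562
R = v/ω = 1.75/1.0 = 1.7500
x' = 1.5 + 1.7500·(sin 3.3562 − sin 2.3562) = -0.1101
y' = 1 − 1.7500·(cos 3.3562 − cos 2.3562) = 1.4724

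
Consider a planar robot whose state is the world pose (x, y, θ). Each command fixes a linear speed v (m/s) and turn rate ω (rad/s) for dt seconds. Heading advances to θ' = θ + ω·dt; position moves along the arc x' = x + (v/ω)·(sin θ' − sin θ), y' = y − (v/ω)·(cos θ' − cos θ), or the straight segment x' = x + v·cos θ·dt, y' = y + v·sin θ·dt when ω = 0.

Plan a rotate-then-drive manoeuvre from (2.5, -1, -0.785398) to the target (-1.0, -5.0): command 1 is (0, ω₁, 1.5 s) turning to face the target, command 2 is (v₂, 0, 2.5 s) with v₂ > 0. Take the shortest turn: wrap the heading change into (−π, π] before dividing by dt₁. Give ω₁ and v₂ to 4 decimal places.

ω₁ = -1.0028, v₂ = 2.1260

heading to target = atan2(-5−-1, -1−2.5) = -2.2896
Δθ = wrap(-2.2896 − -0.7854) = -1.5042; ω₁ = Δθ/dt₁ = -1.0028
distance = √((-1−2.5)² + (-5−-1)²) = 5.3151; v₂ = distance/dt₂ = 2.1260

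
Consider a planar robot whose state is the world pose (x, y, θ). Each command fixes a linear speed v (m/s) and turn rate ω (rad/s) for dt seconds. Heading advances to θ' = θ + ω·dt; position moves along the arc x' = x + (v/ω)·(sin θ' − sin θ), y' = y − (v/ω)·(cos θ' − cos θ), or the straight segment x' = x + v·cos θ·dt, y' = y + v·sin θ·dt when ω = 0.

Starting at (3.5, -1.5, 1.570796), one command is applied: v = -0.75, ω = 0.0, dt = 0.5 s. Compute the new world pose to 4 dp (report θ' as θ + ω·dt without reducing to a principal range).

(3.5000, -1.8750, 1.5708)

θ' = 1.5708 + 0.0·0.5 = 1.5708
ω = 0 → straight: x' = 3.5 + -0.75·cos(1.5708)·0.5 = 3.5000
y' = -1.5 + -0.75·sin(1.5708)·0.5 = -1.8750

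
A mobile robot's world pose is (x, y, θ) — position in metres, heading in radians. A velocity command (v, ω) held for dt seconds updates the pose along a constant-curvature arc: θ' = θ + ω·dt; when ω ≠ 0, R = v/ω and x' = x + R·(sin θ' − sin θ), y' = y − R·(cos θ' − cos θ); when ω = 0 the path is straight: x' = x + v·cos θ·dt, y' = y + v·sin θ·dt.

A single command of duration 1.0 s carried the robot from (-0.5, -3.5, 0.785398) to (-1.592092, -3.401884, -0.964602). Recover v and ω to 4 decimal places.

Δθ = -0.964602 − 0.785398 = -1.750000
ω = Δθ/dt = -1.750000/1.0 = -1.7500
R = Δx/(sin θ' − sin θ) = 0.7143
v = R·ω = 0.7143·-1.7500 = -1.2500

v = -1.2500, ω = -1.7500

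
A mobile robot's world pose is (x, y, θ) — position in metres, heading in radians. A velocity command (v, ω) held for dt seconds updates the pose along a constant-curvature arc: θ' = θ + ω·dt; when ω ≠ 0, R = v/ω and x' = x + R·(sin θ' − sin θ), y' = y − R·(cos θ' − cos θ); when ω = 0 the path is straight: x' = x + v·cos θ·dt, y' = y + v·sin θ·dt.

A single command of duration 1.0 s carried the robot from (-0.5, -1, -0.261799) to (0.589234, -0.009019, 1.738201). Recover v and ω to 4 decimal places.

v = 1.7500, ω = 2.0000

Δθ = 1.738201 − -0.261799 = 2.000000
ω = Δθ/dt = 2.000000/1.0 = 2.0000
R = Δx/(sin θ' − sin θ) = 0.8750
v = R·ω = 0.8750·2.0000 = 1.7500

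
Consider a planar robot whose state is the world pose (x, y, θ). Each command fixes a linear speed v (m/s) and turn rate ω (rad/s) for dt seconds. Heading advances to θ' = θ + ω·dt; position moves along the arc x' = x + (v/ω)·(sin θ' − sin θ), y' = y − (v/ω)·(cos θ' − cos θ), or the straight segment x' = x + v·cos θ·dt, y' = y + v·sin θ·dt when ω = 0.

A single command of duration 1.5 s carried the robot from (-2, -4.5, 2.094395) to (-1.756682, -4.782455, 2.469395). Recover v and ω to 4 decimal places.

v = -0.2500, ω = 0.2500

Δθ = 2.469395 − 2.094395 = 0.375000
ω = Δθ/dt = 0.375000/1.5 = 0.2500
R = −Δy/(cos θ' − cos θ) = -1.0000
v = R·ω = -1.0000·0.2500 = -0.2500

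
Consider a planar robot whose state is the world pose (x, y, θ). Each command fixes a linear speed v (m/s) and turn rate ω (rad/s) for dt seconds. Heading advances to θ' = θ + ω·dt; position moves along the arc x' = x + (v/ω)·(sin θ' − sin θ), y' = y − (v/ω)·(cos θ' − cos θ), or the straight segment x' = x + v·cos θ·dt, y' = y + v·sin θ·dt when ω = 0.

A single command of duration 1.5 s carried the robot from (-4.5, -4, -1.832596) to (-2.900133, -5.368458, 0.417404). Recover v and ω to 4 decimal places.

Δθ = 0.417404 − -1.832596 = 2.250000
ω = Δθ/dt = 2.250000/1.5 = 1.5000
R = Δx/(sin θ' − sin θ) = 1.1667
v = R·ω = 1.1667·1.5000 = 1.7500

v = 1.7500, ω = 1.5000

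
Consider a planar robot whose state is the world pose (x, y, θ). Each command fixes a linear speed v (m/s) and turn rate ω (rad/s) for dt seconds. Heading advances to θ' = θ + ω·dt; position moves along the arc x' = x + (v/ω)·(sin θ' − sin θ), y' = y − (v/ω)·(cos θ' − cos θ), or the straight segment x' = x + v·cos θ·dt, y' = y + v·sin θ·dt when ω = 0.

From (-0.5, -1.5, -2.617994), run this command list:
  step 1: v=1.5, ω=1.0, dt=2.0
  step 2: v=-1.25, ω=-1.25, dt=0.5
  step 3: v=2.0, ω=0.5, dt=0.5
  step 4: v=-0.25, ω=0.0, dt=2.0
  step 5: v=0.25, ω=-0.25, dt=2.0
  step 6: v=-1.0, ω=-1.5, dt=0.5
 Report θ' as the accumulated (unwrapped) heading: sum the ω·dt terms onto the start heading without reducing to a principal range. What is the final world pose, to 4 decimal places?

(-0.5209, -4.0081, -2.2430)

step 1: θ'=-0.6180 (R=1.5000) → pose (-0.6191, -4.0216, -0.6180)
step 2: θ'=-1.2430 (R=1.0000) → pose (-0.9865, -3.5285, -1.2430)
step 3: θ'=-0.9930 (R=4.0000) → pose (-0.5501, -4.4254, -0.9930)
step 4: θ'=-0.9930 (straight) → pose (-0.8232, -4.0066, -0.9930)
step 5: θ'=-1.4930 (R=-1.0000) → pose (-0.6639, -4.4750, -1.4930)
step 6: θ'=-2.2430 (R=0.6667) → pose (-0.5209, -4.0081, -2.2430)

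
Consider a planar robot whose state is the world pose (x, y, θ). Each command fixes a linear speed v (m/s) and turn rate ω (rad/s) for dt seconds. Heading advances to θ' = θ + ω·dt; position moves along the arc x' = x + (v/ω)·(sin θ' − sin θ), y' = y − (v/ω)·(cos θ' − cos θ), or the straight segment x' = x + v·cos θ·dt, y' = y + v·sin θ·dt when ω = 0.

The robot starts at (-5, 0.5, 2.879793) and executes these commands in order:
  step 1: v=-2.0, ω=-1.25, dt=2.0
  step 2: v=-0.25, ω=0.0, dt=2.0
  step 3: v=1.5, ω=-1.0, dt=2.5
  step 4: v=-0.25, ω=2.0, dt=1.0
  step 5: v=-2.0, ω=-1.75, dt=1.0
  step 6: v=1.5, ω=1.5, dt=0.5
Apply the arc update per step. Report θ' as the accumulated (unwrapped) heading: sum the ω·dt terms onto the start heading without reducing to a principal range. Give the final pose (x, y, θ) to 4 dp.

step 1: θ'=0.3798 (R=1.6000) → pose (-4.8209, -2.5315, 0.3798)
step 2: θ'=0.3798 (straight) → pose (-5.2853, -2.7168, 0.3798)
step 3: θ'=-2.1202 (R=-1.5000) → pose (-3.4500, -4.8932, -2.1202)
step 4: θ'=-0.1202 (R=-0.1250) → pose (-3.5416, -4.7038, -0.1202)
step 5: θ'=-1.8702 (R=1.1429) → pose (-4.4966, -3.2321, -1.8702)
step 6: θ'=-1.1202 (R=1.0000) → pose (-4.4412, -3.9626, -1.1202)

(-4.4412, -3.9626, -1.1202)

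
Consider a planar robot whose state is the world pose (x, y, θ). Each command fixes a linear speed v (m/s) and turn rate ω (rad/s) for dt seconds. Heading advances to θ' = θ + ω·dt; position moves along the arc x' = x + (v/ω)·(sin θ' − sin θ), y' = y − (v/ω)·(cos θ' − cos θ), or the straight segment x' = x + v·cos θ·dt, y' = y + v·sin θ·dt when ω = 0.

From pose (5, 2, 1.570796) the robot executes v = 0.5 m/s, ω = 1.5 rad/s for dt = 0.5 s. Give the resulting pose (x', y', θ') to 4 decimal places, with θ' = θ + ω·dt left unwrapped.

(4.9106, 2.2272, 2.3208)

θ' = 1.5708 + 1.5·0.5 = 2.3208
R = v/ω = 0.5/1.5 = 0.3333
x' = 5 + 0.3333·(sin 2.3208 − sin 1.5708) = 4.9106
y' = 2 − 0.3333·(cos 2.3208 − cos 1.5708) = 2.2272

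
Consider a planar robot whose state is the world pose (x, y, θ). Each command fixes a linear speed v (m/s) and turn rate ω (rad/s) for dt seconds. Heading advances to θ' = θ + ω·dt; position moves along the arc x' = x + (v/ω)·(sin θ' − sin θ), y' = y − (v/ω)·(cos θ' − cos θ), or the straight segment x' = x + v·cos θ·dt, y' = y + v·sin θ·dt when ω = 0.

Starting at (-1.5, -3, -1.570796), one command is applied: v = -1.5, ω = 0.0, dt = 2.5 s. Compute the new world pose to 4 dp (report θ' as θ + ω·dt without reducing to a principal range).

θ' = -1.5708 + 0.0·2.5 = -1.5708
ω = 0 → straight: x' = -1.5 + -1.5·cos(-1.5708)·2.5 = -1.5000
y' = -3 + -1.5·sin(-1.5708)·2.5 = 0.7500

(-1.5000, 0.7500, -1.5708)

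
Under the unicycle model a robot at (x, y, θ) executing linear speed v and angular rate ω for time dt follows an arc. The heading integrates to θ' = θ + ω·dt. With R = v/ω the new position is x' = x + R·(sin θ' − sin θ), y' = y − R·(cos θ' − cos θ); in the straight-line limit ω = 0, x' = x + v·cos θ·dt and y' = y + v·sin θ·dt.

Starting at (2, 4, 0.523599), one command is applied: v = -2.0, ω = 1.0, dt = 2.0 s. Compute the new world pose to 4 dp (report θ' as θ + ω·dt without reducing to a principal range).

(1.8412, 0.6379, 2.5236)

θ' = 0.5236 + 1.0·2.0 = 2.5236
R = v/ω = -2.0/1.0 = -2.0000
x' = 2 + -2.0000·(sin 2.5236 − sin 0.5236) = 1.8412
y' = 4 − -2.0000·(cos 2.5236 − cos 0.5236) = 0.6379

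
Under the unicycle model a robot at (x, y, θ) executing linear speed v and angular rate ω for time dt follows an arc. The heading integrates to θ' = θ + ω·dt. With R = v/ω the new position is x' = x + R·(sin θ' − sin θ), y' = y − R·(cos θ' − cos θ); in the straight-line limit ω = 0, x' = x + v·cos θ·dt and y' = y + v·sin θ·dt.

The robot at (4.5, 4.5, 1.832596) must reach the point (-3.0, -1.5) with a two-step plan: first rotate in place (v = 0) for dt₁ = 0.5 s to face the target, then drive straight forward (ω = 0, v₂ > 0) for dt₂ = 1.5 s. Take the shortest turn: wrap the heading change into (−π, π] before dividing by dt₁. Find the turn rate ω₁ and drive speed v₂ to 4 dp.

ω₁ = 3.9675, v₂ = 6.4031

heading to target = atan2(-1.5−4.5, -3−4.5) = -2.4669
Δθ = wrap(-2.4669 − 1.8326) = 1.9837; ω₁ = Δθ/dt₁ = 3.9675
distance = √((-3−4.5)² + (-1.5−4.5)²) = 9.6047; v₂ = distance/dt₂ = 6.4031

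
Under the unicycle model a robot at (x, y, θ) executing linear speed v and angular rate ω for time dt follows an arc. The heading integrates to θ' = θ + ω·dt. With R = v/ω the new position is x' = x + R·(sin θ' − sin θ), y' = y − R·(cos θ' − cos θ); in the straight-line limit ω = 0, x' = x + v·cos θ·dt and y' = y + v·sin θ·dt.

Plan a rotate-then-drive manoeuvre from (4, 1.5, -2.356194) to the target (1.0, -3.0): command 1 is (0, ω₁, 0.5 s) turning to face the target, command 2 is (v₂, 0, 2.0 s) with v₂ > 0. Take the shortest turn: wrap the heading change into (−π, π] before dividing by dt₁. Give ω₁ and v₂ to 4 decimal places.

ω₁ = 0.3948, v₂ = 2.7042

heading to target = atan2(-3−1.5, 1−4) = -2.1588
Δθ = wrap(-2.1588 − -2.3562) = 0.1974; ω₁ = Δθ/dt₁ = 0.3948
distance = √((1−4)² + (-3−1.5)²) = 5.4083; v₂ = distance/dt₂ = 2.7042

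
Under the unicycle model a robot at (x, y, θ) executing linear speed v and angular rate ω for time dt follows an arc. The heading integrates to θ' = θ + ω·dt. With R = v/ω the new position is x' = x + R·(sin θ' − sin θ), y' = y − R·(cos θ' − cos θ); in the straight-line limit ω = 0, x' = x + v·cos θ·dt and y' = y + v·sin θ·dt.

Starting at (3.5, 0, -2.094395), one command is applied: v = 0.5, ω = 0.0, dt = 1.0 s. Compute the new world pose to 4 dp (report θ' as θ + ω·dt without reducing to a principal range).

(3.2500, -0.4330, -2.0944)

θ' = -2.0944 + 0.0·1.0 = -2.0944
ω = 0 → straight: x' = 3.5 + 0.5·cos(-2.0944)·1.0 = 3.2500
y' = 0 + 0.5·sin(-2.0944)·1.0 = -0.4330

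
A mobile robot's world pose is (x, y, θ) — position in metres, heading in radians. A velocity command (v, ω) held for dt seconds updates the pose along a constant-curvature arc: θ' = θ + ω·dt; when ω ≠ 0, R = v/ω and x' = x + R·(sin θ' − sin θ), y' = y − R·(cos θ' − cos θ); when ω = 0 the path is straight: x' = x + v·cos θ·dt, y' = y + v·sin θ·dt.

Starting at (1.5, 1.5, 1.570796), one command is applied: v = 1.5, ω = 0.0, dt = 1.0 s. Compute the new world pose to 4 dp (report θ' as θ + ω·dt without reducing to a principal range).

θ' = 1.5708 + 0.0·1.0 = 1.5708
ω = 0 → straight: x' = 1.5 + 1.5·cos(1.5708)·1.0 = 1.5000
y' = 1.5 + 1.5·sin(1.5708)·1.0 = 3.0000

(1.5000, 3.0000, 1.5708)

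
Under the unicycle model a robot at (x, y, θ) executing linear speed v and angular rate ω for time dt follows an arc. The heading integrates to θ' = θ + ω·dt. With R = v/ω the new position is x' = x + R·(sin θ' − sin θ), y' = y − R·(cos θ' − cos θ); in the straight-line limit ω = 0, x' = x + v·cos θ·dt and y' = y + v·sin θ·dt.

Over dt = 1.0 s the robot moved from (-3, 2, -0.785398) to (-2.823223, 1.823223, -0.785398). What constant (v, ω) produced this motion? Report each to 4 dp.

Δθ = -0.785398 − -0.785398 = 0.000000
ω = Δθ/dt = 0.000000/1.0 = 0.0000
ω = 0 → v = (Δx·cos θ + Δy·sin θ)/dt = 0.2500

v = 0.2500, ω = 0.0000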